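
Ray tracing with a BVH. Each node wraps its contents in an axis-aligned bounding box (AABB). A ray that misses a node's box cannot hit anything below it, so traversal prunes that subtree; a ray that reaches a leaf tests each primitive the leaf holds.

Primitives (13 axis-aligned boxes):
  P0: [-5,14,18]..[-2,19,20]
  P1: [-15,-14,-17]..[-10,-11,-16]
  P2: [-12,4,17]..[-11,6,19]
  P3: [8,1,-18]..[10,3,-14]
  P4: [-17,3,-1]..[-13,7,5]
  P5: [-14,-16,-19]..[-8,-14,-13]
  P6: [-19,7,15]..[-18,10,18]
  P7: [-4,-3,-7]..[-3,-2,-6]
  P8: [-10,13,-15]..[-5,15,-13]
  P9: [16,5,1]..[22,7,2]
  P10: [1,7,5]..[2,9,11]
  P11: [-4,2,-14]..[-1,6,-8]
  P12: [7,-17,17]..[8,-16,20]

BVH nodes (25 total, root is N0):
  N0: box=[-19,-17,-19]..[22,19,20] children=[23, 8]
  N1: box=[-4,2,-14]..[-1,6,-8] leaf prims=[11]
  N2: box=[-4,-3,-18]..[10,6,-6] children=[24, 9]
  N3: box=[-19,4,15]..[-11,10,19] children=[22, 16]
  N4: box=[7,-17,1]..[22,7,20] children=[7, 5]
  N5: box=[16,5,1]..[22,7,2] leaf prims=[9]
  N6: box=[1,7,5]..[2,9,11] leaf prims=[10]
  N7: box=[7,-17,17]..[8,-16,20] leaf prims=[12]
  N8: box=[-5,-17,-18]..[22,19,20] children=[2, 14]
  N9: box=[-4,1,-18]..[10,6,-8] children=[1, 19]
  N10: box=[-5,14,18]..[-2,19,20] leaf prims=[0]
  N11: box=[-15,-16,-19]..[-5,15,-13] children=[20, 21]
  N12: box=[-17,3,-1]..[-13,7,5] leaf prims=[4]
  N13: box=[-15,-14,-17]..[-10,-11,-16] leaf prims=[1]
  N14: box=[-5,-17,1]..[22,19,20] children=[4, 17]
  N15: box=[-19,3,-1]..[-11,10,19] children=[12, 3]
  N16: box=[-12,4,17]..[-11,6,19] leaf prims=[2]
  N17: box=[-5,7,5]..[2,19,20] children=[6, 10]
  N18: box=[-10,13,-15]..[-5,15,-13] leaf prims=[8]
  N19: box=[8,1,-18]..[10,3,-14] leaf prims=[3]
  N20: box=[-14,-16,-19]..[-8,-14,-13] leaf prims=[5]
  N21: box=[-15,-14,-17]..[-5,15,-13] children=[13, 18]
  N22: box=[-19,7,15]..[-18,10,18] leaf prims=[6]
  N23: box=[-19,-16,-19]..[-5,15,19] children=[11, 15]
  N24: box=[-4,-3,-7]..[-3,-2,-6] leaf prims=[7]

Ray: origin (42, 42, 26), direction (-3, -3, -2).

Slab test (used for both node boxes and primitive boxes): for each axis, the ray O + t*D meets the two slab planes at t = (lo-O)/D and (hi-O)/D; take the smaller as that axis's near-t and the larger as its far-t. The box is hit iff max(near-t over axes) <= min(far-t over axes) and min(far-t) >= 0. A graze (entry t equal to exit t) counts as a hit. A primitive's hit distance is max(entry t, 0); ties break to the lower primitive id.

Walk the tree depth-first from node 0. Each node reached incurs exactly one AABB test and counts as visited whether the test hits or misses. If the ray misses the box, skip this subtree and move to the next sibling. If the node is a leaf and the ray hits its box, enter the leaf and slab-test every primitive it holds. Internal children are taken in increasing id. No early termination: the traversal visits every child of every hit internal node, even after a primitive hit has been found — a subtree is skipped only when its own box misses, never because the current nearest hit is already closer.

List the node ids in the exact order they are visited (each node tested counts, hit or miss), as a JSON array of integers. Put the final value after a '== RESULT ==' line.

Trace the traversal:
N0 x:[20/3,61/3] y:[23/3,59/3] z:[3,45/2] -> hit [23/3,59/3], descend [8, 23]
  N8 x:[20/3,47/3] y:[23/3,59/3] z:[3,22] -> hit [23/3,47/3], descend [2, 14]
    N2 x:[32/3,46/3] y:[12,15] z:[16,22] -> miss, prune
    N14 x:[20/3,47/3] y:[23/3,59/3] z:[3,25/2] -> hit [23/3,25/2], descend [4, 17]
      N4 x:[20/3,35/3] y:[35/3,59/3] z:[3,25/2] -> hit [35/3,35/3], descend [5, 7]
        N5 x:[20/3,26/3] y:[35/3,37/3] z:[12,25/2] -> miss, prune
        N7 x:[34/3,35/3] y:[58/3,59/3] z:[3,9/2] -> miss, prune
      N17 x:[40/3,47/3] y:[23/3,35/3] z:[3,21/2] -> miss, prune
  N23 x:[47/3,61/3] y:[9,58/3] z:[7/2,45/2] -> hit [47/3,58/3], descend [11, 15]
    N11 x:[47/3,19] y:[9,58/3] z:[39/2,45/2] -> miss, prune
    N15 x:[53/3,61/3] y:[32/3,13] z:[7/2,27/2] -> miss, prune

11 AABB tests over nodes [0, 8, 2, 14, 4, 5, 7, 17, 23, 11, 15]; 0 leaves entered; closest miss.

== RESULT ==
[0, 8, 2, 14, 4, 5, 7, 17, 23, 11, 15]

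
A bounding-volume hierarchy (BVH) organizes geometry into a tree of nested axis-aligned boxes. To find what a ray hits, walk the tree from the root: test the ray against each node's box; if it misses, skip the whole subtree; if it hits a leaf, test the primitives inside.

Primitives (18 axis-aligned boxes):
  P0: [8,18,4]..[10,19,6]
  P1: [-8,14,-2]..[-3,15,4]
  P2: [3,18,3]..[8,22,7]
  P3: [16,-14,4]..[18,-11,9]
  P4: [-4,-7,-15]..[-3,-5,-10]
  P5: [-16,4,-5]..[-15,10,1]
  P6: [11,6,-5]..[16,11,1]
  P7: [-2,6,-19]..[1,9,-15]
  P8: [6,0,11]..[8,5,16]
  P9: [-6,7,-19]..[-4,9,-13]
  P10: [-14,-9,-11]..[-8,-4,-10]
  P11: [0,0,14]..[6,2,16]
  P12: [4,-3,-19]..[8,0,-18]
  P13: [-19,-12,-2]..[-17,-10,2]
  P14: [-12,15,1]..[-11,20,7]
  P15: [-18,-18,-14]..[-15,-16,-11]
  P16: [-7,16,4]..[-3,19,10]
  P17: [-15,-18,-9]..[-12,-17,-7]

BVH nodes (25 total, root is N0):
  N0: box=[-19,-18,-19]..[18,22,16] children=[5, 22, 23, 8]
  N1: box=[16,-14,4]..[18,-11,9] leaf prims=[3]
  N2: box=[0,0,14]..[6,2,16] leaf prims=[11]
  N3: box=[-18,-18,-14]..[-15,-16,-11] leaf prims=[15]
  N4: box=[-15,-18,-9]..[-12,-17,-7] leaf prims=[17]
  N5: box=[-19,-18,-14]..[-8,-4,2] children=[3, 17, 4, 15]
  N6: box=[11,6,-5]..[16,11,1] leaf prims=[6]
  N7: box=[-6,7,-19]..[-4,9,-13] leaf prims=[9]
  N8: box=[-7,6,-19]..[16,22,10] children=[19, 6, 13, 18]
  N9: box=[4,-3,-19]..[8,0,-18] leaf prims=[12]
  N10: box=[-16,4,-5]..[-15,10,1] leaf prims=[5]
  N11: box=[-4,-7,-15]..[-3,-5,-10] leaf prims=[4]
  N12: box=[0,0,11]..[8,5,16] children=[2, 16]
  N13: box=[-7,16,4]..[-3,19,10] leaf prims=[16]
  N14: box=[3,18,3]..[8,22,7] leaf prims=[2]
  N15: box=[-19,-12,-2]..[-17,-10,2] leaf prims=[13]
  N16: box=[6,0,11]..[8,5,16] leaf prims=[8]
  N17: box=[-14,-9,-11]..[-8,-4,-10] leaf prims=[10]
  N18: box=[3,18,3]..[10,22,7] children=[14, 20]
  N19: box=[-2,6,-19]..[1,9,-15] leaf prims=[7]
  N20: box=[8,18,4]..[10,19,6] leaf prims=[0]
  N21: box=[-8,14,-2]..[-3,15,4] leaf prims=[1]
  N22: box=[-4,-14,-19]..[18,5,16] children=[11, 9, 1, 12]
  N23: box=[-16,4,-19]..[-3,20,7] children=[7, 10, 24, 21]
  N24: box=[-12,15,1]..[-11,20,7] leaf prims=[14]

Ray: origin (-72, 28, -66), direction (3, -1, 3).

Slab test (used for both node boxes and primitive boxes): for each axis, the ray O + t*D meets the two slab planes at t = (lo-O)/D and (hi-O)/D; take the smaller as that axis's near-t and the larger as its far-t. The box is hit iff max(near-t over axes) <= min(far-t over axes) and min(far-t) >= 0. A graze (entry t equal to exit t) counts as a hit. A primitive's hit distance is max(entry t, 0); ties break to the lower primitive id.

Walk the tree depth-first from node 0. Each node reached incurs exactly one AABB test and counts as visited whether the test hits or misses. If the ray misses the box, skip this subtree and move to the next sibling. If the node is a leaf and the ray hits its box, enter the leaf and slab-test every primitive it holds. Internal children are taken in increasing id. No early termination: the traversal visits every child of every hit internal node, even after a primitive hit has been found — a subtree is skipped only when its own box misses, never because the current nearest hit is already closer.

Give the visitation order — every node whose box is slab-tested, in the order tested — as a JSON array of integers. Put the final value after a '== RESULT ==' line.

Traverse from the root:
N0 x:[53/3,30] y:[6,46] z:[47/3,82/3] -> hit [53/3,82/3], descend [5, 8, 22, 23]
  N5 x:[53/3,64/3] y:[32,46] z:[52/3,68/3] -> miss, prune
  N8 x:[65/3,88/3] y:[6,22] z:[47/3,76/3] -> hit [65/3,22], descend [6, 13, 18, 19]
    N6 x:[83/3,88/3] y:[17,22] z:[61/3,67/3] -> miss, prune
    N13 x:[65/3,23] y:[9,12] z:[70/3,76/3] -> miss, prune
    N18 x:[25,82/3] y:[6,10] z:[23,73/3] -> miss, prune
    N19 x:[70/3,73/3] y:[19,22] z:[47/3,17] -> miss, prune
  N22 x:[68/3,30] y:[23,42] z:[47/3,82/3] -> hit [23,82/3], descend [1, 9, 11, 12]
    N1 x:[88/3,30] y:[39,42] z:[70/3,25] -> miss, prune
    N9 x:[76/3,80/3] y:[28,31] z:[47/3,16] -> miss, prune
    N11 x:[68/3,23] y:[33,35] z:[17,56/3] -> miss, prune
    N12 x:[24,80/3] y:[23,28] z:[77/3,82/3] -> hit [77/3,80/3], descend [2, 16]
      N2 x:[24,26] y:[26,28] z:[80/3,82/3] -> miss, prune
      N16 x:[26,80/3] y:[23,28] z:[77/3,82/3] -> hit [26,80/3] leaf, test {P8@t=26}
  N23 x:[56/3,23] y:[8,24] z:[47/3,73/3] -> hit [56/3,23], descend [7, 10, 21, 24]
    N7 x:[22,68/3] y:[19,21] z:[47/3,53/3] -> miss, prune
    N10 x:[56/3,19] y:[18,24] z:[61/3,67/3] -> miss, prune
    N21 x:[64/3,23] y:[13,14] z:[64/3,70/3] -> miss, prune
    N24 x:[20,61/3] y:[8,13] z:[67/3,73/3] -> miss, prune

order=[0, 5, 8, 6, 13, 18, 19, 22, 1, 9, 11, 12, 2, 16, 23, 7, 10, 21, 24]  |boxes|=19  |leaves|=1  hit=P8

== RESULT ==
[0, 5, 8, 6, 13, 18, 19, 22, 1, 9, 11, 12, 2, 16, 23, 7, 10, 21, 24]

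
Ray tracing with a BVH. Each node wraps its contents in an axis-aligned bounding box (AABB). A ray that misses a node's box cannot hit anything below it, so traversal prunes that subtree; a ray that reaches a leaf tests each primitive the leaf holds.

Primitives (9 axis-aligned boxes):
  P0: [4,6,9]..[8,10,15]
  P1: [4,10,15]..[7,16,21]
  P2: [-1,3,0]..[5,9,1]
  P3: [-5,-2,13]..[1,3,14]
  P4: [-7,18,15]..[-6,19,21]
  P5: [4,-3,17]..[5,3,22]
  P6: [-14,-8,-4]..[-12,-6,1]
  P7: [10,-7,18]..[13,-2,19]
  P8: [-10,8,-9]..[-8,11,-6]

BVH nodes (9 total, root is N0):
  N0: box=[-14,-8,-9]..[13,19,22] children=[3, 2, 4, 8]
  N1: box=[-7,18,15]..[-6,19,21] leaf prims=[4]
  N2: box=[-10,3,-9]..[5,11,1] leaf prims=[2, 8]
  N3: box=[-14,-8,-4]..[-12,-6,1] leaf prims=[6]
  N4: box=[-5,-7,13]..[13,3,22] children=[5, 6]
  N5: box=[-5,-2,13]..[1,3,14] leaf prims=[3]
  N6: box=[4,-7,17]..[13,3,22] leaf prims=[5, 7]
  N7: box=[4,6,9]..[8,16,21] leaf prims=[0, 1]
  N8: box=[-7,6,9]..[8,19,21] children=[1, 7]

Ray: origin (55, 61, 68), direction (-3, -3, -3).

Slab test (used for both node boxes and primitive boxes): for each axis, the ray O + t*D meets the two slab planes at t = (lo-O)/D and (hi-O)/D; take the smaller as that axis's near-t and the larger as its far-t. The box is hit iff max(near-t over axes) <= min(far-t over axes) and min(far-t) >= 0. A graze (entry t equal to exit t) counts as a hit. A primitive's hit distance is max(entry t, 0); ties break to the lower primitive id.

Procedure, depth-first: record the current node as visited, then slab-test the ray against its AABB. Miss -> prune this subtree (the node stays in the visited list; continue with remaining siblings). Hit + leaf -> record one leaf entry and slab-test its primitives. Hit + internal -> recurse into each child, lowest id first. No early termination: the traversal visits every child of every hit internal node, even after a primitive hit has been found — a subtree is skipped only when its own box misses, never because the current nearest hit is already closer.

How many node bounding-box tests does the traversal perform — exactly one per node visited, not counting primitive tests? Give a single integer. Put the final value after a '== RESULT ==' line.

Walk:
N0 x:[14,23] y:[14,23] z:[46/3,77/3] -> hit [46/3,23], descend [2, 3, 4, 8]
  N2 x:[50/3,65/3] y:[50/3,58/3] z:[67/3,77/3] -> miss, prune
  N3 x:[67/3,23] y:[67/3,23] z:[67/3,24] -> hit [67/3,23] leaf, test {P6@t=67/3}
  N4 x:[14,20] y:[58/3,68/3] z:[46/3,55/3] -> miss, prune
  N8 x:[47/3,62/3] y:[14,55/3] z:[47/3,59/3] -> hit [47/3,55/3], descend [1, 7]
    N1 x:[61/3,62/3] y:[14,43/3] z:[47/3,53/3] -> miss, prune
    N7 x:[47/3,17] y:[15,55/3] z:[47/3,59/3] -> hit [47/3,17] leaf, test {P0(miss), P1@t=16}

order=[0, 2, 3, 4, 8, 1, 7]  |boxes|=7  |leaves|=2  hit=P1

== RESULT ==
7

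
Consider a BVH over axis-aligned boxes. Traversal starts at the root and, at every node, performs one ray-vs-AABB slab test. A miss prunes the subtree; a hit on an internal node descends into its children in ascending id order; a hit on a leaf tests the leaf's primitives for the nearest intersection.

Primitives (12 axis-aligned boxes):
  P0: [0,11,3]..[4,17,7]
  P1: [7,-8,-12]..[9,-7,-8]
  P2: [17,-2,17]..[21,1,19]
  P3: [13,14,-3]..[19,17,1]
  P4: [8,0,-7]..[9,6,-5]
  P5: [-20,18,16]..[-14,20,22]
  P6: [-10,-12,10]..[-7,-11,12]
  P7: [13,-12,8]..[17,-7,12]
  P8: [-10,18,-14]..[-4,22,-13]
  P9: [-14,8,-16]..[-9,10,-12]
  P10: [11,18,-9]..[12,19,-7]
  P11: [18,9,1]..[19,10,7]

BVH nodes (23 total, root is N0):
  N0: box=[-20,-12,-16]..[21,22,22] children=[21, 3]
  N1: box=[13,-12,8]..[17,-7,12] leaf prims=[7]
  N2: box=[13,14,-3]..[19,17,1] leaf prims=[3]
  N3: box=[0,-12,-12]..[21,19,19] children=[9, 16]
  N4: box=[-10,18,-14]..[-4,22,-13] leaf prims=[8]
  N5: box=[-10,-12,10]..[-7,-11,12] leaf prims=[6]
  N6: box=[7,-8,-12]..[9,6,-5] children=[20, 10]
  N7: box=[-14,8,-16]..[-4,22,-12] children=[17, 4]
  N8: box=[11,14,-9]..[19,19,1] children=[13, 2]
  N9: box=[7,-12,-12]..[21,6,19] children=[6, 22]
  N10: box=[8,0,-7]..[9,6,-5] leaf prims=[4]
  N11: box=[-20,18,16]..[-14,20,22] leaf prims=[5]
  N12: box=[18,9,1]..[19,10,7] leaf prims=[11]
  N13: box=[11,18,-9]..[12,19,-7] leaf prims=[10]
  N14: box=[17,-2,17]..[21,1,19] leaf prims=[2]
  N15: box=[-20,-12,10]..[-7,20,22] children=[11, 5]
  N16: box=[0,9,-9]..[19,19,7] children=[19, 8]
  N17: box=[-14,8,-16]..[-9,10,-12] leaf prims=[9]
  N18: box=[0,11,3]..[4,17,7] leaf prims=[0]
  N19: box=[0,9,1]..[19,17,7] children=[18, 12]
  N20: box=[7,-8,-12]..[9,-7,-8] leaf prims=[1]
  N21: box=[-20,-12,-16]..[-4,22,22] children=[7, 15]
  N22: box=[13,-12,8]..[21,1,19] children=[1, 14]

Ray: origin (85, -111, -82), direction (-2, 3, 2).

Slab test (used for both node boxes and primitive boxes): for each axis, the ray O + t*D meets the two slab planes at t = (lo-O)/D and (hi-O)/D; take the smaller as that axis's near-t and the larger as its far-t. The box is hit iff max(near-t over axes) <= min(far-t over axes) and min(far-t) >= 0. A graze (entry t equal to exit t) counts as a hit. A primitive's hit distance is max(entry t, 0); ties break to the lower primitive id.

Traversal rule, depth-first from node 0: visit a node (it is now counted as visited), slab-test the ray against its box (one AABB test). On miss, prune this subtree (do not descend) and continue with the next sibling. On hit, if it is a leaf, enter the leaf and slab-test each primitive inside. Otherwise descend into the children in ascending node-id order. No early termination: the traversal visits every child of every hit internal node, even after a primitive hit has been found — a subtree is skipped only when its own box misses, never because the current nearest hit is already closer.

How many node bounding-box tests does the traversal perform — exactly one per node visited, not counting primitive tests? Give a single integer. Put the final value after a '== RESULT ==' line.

Walk:
N0 x:[32,105/2] y:[33,133/3] z:[33,52] -> hit [33,133/3], descend [3, 21]
  N3 x:[32,85/2] y:[33,130/3] z:[35,101/2] -> hit [35,85/2], descend [9, 16]
    N9 x:[32,39] y:[33,39] z:[35,101/2] -> hit [35,39], descend [6, 22]
      N6 x:[38,39] y:[103/3,39] z:[35,77/2] -> hit [38,77/2], descend [10, 20]
        N10 x:[38,77/2] y:[37,39] z:[75/2,77/2] -> hit [38,77/2] leaf, test {P4@t=38}
        N20 x:[38,39] y:[103/3,104/3] z:[35,37] -> miss, prune
      N22 x:[32,36] y:[33,112/3] z:[45,101/2] -> miss, prune
    N16 x:[33,85/2] y:[40,130/3] z:[73/2,89/2] -> hit [40,85/2], descend [8, 19]
      N8 x:[33,37] y:[125/3,130/3] z:[73/2,83/2] -> miss, prune
      N19 x:[33,85/2] y:[40,128/3] z:[83/2,89/2] -> hit [83/2,85/2], descend [12, 18]
        N12 x:[33,67/2] y:[40,121/3] z:[83/2,89/2] -> miss, prune
        N18 x:[81/2,85/2] y:[122/3,128/3] z:[85/2,89/2] -> hit [85/2,85/2] leaf, test {P0@t=85/2}
  N21 x:[89/2,105/2] y:[33,133/3] z:[33,52] -> miss, prune

13 AABB tests over nodes [0, 3, 9, 6, 10, 20, 22, 16, 8, 19, 12, 18, 21]; 2 leaves entered; closest P4.

== RESULT ==
13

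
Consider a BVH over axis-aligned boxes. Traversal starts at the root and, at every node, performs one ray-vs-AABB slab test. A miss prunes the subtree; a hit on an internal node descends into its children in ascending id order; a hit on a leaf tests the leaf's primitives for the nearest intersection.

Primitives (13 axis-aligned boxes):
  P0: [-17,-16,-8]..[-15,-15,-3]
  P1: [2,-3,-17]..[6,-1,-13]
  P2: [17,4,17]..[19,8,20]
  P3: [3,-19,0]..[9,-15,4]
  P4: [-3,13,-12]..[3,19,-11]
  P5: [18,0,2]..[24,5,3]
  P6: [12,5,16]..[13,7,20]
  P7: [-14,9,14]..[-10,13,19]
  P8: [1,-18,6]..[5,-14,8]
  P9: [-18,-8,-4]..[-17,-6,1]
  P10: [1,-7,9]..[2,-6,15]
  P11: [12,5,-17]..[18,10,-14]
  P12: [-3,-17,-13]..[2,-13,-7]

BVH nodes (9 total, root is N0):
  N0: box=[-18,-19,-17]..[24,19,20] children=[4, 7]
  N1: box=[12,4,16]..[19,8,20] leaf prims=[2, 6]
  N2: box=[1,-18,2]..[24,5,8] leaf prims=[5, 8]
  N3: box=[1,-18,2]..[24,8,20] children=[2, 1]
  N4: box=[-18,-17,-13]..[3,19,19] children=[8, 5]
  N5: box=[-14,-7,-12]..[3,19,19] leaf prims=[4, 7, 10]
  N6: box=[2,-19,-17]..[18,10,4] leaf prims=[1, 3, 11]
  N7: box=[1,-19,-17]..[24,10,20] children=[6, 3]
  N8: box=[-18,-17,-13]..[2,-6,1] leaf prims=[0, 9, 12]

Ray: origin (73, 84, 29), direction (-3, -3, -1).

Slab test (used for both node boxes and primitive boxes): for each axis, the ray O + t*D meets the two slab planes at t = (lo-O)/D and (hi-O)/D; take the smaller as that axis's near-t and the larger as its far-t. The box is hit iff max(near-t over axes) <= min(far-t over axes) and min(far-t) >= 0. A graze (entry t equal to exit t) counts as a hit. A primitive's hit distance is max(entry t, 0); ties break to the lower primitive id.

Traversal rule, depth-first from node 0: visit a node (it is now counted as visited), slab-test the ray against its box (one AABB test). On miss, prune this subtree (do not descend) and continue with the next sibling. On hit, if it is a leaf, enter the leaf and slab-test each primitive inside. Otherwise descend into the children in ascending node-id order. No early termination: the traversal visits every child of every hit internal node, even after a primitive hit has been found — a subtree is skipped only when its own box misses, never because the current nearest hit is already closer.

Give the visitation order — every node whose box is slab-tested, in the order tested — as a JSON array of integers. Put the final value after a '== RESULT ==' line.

Traverse from the root:
N0 x:[49/3,91/3] y:[65/3,103/3] z:[9,46] -> hit [65/3,91/3], descend [4, 7]
  N4 x:[70/3,91/3] y:[65/3,101/3] z:[10,42] -> hit [70/3,91/3], descend [5, 8]
    N5 x:[70/3,29] y:[65/3,91/3] z:[10,41] -> hit [70/3,29] leaf, test {P4(miss), P7(miss), P10(miss)}
    N8 x:[71/3,91/3] y:[30,101/3] z:[28,42] -> hit [30,91/3] leaf, test {P0(miss), P9@t=30, P12(miss)}
  N7 x:[49/3,24] y:[74/3,103/3] z:[9,46] -> miss, prune

Visited [0, 4, 5, 8, 7]. Tests: 5 box, 2 leaf. Nearest: P9.

== RESULT ==
[0, 4, 5, 8, 7]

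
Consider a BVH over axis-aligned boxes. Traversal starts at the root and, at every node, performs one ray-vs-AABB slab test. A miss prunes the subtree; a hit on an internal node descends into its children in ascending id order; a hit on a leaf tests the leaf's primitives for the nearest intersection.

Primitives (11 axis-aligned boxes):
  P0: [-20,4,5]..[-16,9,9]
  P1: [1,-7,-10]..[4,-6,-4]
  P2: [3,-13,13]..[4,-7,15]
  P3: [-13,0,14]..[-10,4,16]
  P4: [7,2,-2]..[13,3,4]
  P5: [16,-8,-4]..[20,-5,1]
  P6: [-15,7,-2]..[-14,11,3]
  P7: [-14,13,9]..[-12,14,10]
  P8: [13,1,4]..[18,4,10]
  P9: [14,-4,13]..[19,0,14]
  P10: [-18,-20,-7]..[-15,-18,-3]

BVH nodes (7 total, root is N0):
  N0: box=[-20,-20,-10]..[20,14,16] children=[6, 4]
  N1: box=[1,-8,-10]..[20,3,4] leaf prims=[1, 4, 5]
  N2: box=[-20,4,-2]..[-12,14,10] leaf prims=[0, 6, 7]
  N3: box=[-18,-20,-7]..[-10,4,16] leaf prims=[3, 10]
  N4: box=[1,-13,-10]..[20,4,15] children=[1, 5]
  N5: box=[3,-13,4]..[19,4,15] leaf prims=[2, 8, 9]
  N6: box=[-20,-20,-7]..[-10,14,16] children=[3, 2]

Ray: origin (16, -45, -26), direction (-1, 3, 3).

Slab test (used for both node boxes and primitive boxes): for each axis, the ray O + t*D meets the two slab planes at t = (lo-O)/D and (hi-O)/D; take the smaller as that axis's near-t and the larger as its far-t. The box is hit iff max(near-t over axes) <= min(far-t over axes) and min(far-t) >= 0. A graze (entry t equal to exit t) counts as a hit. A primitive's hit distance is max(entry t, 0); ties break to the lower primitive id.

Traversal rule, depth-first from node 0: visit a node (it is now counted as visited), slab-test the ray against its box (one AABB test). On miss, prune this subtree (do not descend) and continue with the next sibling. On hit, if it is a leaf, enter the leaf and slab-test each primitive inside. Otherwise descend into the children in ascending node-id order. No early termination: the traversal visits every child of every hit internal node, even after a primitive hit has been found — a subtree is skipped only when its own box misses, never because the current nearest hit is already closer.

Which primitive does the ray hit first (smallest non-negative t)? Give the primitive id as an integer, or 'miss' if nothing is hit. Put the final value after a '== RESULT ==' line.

Walk:
N0 x:[-4,36] y:[25/3,59/3] z:[16/3,14] -> hit [25/3,14], descend [4, 6]
  N4 x:[-4,15] y:[32/3,49/3] z:[16/3,41/3] -> hit [32/3,41/3], descend [1, 5]
    N1 x:[-4,15] y:[37/3,16] z:[16/3,10] -> miss, prune
    N5 x:[-3,13] y:[32/3,49/3] z:[10,41/3] -> hit [32/3,13] leaf, test {P2(miss), P8(miss), P9(miss)}
  N6 x:[26,36] y:[25/3,59/3] z:[19/3,14] -> miss, prune

5 AABB tests over nodes [0, 4, 1, 5, 6]; 1 leaf entered; closest miss.

== RESULT ==
miss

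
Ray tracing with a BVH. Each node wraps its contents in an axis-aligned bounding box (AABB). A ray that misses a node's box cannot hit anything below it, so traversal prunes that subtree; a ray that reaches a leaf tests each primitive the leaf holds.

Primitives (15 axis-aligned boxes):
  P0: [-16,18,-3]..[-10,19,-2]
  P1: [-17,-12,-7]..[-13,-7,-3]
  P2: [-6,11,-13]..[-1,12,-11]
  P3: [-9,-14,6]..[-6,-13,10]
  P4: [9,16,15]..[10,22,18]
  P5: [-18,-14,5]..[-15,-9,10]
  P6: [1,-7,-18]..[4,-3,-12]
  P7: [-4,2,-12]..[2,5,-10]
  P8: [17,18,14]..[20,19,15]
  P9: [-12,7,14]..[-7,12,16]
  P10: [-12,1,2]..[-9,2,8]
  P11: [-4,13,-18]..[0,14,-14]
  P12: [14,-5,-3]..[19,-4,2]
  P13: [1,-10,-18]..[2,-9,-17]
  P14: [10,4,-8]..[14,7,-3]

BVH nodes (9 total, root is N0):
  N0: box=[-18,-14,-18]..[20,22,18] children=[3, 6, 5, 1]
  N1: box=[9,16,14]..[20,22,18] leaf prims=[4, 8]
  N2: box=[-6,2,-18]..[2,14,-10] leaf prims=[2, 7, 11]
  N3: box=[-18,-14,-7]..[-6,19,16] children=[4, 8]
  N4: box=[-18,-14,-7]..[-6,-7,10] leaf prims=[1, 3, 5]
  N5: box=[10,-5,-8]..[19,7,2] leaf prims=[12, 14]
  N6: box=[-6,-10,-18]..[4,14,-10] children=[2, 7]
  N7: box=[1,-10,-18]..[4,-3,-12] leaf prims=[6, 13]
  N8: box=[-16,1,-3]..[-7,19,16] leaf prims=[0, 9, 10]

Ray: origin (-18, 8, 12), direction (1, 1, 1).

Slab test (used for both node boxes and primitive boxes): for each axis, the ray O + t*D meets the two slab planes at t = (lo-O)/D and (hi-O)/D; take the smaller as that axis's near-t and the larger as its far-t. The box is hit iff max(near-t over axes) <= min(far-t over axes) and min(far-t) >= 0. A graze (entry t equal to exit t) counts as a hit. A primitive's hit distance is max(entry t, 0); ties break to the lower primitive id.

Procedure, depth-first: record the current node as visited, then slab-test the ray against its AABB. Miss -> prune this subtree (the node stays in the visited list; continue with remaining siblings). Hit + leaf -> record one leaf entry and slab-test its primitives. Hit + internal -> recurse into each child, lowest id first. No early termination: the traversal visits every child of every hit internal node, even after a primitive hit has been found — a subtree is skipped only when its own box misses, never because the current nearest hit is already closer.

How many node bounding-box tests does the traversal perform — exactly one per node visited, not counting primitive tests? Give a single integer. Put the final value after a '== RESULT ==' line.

Traverse from the root:
N0 x:[0,38] y:[-22,14] z:[-30,6] -> hit [0,6], descend [1, 3, 5, 6]
  N1 x:[27,38] y:[8,14] z:[2,6] -> miss, prune
  N3 x:[0,12] y:[-22,11] z:[-19,4] -> hit [0,4], descend [4, 8]
    N4 x:[0,12] y:[-22,-15] z:[-19,-2] -> miss, prune
    N8 x:[2,11] y:[-7,11] z:[-15,4] -> hit [2,4] leaf, test {P0(miss), P9(miss), P10(miss)}
  N5 x:[28,37] y:[-13,-1] z:[-20,-10] -> miss, prune
  N6 x:[12,22] y:[-18,6] z:[-30,-22] -> miss, prune

Summary -> nodes [0, 1, 3, 4, 8, 5, 6]; box-tests=7; leaf-entries=1; first=miss

== RESULT ==
7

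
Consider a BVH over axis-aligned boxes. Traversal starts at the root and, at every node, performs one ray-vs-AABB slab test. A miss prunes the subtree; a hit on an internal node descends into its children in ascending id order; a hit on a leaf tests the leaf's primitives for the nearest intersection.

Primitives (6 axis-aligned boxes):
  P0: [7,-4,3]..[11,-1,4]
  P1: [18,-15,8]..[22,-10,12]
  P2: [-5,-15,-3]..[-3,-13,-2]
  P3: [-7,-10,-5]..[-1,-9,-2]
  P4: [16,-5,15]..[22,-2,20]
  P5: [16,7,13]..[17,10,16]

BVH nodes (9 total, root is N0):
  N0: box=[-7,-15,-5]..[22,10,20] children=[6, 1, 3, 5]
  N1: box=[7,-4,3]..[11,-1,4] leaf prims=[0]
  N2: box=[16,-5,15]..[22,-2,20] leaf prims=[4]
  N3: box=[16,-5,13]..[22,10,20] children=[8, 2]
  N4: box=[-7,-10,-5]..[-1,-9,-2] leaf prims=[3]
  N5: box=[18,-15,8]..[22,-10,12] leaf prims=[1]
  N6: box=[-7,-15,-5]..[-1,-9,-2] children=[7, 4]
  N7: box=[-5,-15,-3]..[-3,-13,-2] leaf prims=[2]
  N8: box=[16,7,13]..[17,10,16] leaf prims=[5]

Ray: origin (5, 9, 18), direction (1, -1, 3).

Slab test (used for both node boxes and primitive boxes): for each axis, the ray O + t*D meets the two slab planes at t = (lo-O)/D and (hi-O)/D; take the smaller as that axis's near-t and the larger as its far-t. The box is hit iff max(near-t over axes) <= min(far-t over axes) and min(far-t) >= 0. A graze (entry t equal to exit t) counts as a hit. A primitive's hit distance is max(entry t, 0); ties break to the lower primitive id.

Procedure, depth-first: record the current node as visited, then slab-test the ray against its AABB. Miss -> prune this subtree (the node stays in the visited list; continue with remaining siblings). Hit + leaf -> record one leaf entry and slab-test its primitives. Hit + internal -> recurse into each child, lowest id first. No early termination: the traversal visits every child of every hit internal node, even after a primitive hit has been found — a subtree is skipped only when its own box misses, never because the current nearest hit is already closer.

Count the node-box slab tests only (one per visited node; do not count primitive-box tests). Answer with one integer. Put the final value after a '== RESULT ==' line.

Traverse from the root:
N0 x:[-12,17] y:[-1,24] z:[-23/3,2/3] -> hit [-1,2/3], descend [1, 3, 5, 6]
  N1 x:[2,6] y:[10,13] z:[-5,-14/3] -> miss, prune
  N3 x:[11,17] y:[-1,14] z:[-5/3,2/3] -> miss, prune
  N5 x:[13,17] y:[19,24] z:[-10/3,-2] -> miss, prune
  N6 x:[-12,-6] y:[18,24] z:[-23/3,-20/3] -> miss, prune

5 AABB tests over nodes [0, 1, 3, 5, 6]; 0 leaves entered; closest miss.

== RESULT ==
5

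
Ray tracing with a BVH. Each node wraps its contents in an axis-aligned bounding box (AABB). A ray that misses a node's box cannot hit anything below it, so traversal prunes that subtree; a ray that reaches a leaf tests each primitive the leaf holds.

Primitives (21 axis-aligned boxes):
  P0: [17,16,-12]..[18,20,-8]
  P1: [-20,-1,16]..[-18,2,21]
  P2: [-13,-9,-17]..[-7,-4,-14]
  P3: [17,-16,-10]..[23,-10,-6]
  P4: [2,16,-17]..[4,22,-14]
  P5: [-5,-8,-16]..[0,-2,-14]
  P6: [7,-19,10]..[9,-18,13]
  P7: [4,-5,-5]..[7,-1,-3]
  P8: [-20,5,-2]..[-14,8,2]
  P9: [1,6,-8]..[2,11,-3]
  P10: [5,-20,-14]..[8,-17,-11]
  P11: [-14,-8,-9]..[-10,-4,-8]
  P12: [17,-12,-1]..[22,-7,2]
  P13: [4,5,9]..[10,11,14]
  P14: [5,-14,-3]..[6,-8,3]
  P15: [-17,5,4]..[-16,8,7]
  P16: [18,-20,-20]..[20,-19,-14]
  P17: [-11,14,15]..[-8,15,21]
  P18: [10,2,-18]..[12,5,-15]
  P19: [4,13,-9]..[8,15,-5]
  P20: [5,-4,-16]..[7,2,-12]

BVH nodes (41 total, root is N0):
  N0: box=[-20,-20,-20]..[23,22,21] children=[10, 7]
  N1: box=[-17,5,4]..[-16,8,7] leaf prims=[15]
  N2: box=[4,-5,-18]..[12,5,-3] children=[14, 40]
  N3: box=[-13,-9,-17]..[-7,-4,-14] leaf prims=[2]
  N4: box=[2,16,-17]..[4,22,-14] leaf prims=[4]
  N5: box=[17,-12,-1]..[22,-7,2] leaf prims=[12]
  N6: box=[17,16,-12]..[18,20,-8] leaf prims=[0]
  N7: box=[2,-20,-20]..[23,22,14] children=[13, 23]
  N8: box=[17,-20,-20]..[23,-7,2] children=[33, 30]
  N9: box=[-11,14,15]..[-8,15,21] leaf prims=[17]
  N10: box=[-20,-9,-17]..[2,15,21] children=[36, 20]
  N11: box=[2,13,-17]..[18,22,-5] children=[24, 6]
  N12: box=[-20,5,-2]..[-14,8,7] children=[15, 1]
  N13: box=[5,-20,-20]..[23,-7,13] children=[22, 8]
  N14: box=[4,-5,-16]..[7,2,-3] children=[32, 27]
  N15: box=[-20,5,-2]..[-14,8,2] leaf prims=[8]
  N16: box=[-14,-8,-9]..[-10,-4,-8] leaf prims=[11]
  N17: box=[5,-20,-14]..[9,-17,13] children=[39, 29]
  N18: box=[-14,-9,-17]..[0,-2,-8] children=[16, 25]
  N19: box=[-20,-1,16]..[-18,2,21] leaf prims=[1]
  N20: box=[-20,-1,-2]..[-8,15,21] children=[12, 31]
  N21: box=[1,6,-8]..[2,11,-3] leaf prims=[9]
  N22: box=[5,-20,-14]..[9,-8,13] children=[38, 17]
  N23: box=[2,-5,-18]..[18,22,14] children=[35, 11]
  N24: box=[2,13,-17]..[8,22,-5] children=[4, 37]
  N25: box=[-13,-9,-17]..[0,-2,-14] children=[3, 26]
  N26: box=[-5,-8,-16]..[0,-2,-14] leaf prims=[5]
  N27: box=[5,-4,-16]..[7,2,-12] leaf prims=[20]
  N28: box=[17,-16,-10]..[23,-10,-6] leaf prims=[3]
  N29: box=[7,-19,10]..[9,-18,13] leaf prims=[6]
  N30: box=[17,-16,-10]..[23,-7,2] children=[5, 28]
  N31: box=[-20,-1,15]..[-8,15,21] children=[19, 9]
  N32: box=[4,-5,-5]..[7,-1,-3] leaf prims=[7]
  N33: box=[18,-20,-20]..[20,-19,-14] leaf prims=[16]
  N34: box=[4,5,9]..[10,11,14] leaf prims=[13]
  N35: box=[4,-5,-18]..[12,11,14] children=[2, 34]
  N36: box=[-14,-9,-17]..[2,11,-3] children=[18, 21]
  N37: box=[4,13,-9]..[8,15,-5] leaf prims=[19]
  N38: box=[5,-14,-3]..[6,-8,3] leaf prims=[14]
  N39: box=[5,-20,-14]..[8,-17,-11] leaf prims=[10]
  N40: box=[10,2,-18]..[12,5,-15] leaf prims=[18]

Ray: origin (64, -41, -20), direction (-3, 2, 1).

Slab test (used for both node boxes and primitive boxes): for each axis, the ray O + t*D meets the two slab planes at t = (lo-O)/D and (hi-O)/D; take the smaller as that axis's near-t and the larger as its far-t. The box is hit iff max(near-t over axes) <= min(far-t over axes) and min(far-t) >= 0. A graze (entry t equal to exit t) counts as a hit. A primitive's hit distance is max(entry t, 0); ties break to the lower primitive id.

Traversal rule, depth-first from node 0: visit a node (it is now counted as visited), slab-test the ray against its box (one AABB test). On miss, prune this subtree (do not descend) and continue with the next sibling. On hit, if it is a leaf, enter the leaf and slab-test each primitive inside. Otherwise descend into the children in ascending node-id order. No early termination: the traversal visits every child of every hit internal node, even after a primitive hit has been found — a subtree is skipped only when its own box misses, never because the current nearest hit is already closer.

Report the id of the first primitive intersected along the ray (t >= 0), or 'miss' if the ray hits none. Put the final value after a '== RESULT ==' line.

Trace the traversal:
N0 x:[41/3,28] y:[21/2,63/2] z:[0,41] -> hit [41/3,28], descend [7, 10]
  N7 x:[41/3,62/3] y:[21/2,63/2] z:[0,34] -> hit [41/3,62/3], descend [13, 23]
    N13 x:[41/3,59/3] y:[21/2,17] z:[0,33] -> hit [41/3,17], descend [8, 22]
      N8 x:[41/3,47/3] y:[21/2,17] z:[0,22] -> hit [41/3,47/3], descend [30, 33]
        N30 x:[41/3,47/3] y:[25/2,17] z:[10,22] -> hit [41/3,47/3], descend [5, 28]
          N5 x:[14,47/3] y:[29/2,17] z:[19,22] -> miss, prune
          N28 x:[41/3,47/3] y:[25/2,31/2] z:[10,14] -> hit [41/3,14] leaf, test {P3@t=41/3}
        N33 x:[44/3,46/3] y:[21/2,11] z:[0,6] -> miss, prune
      N22 x:[55/3,59/3] y:[21/2,33/2] z:[6,33] -> miss, prune
    N23 x:[46/3,62/3] y:[18,63/2] z:[2,34] -> hit [18,62/3], descend [11, 35]
      N11 x:[46/3,62/3] y:[27,63/2] z:[3,15] -> miss, prune
      N35 x:[52/3,20] y:[18,26] z:[2,34] -> hit [18,20], descend [2, 34]
        N2 x:[52/3,20] y:[18,23] z:[2,17] -> miss, prune
        N34 x:[18,20] y:[23,26] z:[29,34] -> miss, prune
  N10 x:[62/3,28] y:[16,28] z:[3,41] -> hit [62/3,28], descend [20, 36]
    N20 x:[24,28] y:[20,28] z:[18,41] -> hit [24,28], descend [12, 31]
      N12 x:[26,28] y:[23,49/2] z:[18,27] -> miss, prune
      N31 x:[24,28] y:[20,28] z:[35,41] -> miss, prune
    N36 x:[62/3,26] y:[16,26] z:[3,17] -> miss, prune

order=[0, 7, 13, 8, 30, 5, 28, 33, 22, 23, 11, 35, 2, 34, 10, 20, 12, 31, 36]  |boxes|=19  |leaves|=1  hit=P3

== RESULT ==
3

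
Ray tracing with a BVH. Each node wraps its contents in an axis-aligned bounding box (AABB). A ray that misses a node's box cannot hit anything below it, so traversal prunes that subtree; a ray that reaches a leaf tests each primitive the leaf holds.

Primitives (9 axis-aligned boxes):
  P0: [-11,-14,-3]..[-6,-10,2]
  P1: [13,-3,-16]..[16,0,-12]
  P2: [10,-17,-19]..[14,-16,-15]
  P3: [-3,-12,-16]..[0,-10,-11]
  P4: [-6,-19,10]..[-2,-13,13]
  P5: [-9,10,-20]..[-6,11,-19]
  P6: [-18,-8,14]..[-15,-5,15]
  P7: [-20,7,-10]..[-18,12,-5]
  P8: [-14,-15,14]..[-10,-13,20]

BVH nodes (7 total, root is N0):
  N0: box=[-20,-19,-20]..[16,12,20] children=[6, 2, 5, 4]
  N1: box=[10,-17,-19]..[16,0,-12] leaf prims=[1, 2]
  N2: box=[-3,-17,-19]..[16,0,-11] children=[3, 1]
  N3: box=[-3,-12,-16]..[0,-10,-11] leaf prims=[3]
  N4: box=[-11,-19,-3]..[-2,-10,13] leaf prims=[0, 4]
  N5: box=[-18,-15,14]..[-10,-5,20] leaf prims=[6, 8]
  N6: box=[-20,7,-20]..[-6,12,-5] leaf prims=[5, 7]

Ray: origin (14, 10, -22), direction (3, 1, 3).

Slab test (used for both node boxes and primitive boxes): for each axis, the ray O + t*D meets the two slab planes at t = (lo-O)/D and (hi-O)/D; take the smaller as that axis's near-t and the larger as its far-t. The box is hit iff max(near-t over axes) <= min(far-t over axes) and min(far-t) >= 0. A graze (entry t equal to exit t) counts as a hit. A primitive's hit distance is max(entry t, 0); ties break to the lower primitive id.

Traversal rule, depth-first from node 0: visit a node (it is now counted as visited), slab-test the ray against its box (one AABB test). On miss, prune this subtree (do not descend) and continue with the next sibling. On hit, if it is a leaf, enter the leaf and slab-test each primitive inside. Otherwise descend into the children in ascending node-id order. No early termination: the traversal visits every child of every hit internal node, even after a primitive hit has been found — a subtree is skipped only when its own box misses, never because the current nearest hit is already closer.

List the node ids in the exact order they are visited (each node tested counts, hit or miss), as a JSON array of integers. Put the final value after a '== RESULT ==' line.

Trace the traversal:
N0 x:[-34/3,2/3] y:[-29,2] z:[2/3,14] -> hit [2/3,2/3], descend [2, 4, 5, 6]
  N2 x:[-17/3,2/3] y:[-27,-10] z:[1,11/3] -> miss, prune
  N4 x:[-25/3,-16/3] y:[-29,-20] z:[19/3,35/3] -> miss, prune
  N5 x:[-32/3,-8] y:[-25,-15] z:[12,14] -> miss, prune
  N6 x:[-34/3,-20/3] y:[-3,2] z:[2/3,17/3] -> miss, prune

5 AABB tests over nodes [0, 2, 4, 5, 6]; 0 leaves entered; closest miss.

== RESULT ==
[0, 2, 4, 5, 6]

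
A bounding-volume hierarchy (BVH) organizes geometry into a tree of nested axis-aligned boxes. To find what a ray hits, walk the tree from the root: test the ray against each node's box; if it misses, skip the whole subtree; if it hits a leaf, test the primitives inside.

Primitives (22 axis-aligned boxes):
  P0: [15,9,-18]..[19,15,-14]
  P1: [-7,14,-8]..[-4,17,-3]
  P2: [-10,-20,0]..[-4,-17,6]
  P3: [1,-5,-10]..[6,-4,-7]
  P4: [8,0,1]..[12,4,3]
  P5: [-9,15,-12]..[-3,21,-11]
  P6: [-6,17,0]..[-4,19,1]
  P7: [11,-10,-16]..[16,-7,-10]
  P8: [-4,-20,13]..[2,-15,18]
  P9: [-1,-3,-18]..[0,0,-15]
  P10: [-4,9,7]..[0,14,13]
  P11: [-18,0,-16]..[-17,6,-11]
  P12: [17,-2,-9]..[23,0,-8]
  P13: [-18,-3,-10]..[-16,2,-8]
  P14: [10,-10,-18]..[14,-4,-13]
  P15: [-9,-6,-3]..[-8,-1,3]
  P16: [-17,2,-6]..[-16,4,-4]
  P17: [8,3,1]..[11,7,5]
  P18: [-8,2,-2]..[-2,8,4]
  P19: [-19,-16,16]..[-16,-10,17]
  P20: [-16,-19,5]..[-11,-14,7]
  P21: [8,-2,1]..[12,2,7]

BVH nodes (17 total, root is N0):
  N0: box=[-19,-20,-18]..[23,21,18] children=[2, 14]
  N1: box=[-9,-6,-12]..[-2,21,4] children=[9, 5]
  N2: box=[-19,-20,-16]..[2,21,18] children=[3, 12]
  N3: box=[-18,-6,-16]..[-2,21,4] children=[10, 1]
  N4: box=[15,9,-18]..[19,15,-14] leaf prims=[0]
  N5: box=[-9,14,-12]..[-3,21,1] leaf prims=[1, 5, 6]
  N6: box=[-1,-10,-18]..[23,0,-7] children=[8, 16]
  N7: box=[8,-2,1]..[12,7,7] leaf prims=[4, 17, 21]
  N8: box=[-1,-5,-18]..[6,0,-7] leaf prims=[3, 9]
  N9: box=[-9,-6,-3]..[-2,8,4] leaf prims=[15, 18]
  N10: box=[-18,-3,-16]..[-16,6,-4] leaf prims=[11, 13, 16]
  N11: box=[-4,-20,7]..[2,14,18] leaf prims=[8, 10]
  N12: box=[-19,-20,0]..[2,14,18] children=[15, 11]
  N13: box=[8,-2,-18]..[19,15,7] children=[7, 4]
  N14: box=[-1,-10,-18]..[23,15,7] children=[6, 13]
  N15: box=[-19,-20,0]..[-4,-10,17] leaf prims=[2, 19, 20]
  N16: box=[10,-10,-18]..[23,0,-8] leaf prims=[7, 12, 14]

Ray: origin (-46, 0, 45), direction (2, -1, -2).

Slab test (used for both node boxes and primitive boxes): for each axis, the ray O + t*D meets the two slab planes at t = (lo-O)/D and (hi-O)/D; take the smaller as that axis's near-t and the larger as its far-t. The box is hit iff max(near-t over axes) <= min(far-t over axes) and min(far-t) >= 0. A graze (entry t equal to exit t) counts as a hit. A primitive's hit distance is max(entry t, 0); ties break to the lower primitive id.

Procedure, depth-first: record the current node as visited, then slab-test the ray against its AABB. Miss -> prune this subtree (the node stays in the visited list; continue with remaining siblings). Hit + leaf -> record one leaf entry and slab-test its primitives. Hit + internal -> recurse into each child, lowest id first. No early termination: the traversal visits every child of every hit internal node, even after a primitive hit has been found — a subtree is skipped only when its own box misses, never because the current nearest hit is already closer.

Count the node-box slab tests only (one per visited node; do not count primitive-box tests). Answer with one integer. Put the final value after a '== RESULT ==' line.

Trace the traversal:
N0 x:[27/2,69/2] y:[-21,20] z:[27/2,63/2] -> hit [27/2,20], descend [2, 14]
  N2 x:[27/2,24] y:[-21,20] z:[27/2,61/2] -> hit [27/2,20], descend [3, 12]
    N3 x:[14,22] y:[-21,6] z:[41/2,61/2] -> miss, prune
    N12 x:[27/2,24] y:[-14,20] z:[27/2,45/2] -> hit [27/2,20], descend [11, 15]
      N11 x:[21,24] y:[-14,20] z:[27/2,19] -> miss, prune
      N15 x:[27/2,21] y:[10,20] z:[14,45/2] -> hit [14,20] leaf, test {P2@t=39/2, P19@t=14, P20(miss)}
  N14 x:[45/2,69/2] y:[-15,10] z:[19,63/2] -> miss, prune

Visited [0, 2, 3, 12, 11, 15, 14]. Tests: 7 box, 1 leaf. Nearest: P19.

== RESULT ==
7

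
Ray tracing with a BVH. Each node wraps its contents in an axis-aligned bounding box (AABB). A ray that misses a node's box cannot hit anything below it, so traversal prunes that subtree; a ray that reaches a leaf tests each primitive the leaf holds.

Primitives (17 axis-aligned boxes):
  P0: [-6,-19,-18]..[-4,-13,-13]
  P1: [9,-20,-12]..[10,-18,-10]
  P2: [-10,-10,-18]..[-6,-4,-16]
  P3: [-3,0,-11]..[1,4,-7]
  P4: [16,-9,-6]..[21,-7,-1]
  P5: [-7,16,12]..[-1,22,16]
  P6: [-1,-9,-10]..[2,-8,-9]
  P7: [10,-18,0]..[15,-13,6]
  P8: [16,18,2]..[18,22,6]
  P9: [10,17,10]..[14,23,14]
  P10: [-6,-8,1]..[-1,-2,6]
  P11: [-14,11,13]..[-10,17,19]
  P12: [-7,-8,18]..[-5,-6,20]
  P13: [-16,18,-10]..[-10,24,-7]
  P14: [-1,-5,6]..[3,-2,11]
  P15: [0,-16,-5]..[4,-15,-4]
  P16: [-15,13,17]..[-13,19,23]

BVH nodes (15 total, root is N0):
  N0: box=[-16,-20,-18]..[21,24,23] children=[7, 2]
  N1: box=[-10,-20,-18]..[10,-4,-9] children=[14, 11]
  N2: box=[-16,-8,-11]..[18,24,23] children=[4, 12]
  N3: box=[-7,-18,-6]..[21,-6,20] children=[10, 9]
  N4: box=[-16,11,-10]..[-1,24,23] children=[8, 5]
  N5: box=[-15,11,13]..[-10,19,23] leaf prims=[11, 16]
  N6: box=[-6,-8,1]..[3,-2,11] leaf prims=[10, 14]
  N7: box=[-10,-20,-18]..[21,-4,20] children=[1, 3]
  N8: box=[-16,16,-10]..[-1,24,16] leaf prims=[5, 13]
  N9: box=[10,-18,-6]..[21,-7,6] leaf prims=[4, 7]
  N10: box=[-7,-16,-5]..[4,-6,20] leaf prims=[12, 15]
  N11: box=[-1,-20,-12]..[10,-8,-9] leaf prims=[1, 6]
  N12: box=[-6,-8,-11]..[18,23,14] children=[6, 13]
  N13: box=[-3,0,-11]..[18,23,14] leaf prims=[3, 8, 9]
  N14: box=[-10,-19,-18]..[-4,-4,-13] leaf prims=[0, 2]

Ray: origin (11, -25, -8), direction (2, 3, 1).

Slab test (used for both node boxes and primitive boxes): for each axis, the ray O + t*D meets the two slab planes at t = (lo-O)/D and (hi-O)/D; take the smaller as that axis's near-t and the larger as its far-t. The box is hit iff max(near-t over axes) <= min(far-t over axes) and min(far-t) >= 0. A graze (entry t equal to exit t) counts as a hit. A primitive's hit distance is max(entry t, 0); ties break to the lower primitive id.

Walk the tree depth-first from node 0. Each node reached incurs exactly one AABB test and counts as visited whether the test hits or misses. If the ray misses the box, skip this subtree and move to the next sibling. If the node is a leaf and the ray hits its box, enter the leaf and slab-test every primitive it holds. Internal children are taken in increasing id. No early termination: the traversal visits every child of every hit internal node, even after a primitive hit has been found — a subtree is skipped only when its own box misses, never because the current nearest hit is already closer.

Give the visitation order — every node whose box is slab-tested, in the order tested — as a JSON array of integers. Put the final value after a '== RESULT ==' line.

Trace the traversal:
N0 x:[-27/2,5] y:[5/3,49/3] z:[-10,31] -> hit [5/3,5], descend [2, 7]
  N2 x:[-27/2,7/2] y:[17/3,49/3] z:[-3,31] -> miss, prune
  N7 x:[-21/2,5] y:[5/3,7] z:[-10,28] -> hit [5/3,5], descend [1, 3]
    N1 x:[-21/2,-1/2] y:[5/3,7] z:[-10,-1] -> miss, prune
    N3 x:[-9,5] y:[7/3,19/3] z:[2,28] -> hit [7/3,5], descend [9, 10]
      N9 x:[-1/2,5] y:[7/3,6] z:[2,14] -> hit [7/3,5] leaf, test {P4(miss), P7(miss)}
      N10 x:[-9,-7/2] y:[3,19/3] z:[3,28] -> miss, prune

order=[0, 2, 7, 1, 3, 9, 10]  |boxes|=7  |leaves|=1  hit=miss

== RESULT ==
[0, 2, 7, 1, 3, 9, 10]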